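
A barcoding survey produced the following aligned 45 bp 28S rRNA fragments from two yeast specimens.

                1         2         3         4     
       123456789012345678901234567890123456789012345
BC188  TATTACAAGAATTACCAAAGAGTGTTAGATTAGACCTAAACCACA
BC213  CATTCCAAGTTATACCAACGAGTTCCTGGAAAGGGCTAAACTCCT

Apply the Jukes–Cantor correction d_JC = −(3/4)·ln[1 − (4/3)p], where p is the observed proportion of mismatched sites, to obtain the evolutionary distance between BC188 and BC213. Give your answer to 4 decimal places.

0.5716

Mismatches occur at site 1 (T↔C), site 5 (A↔C), site 10 (A↔T), site 11 (A↔T), site 12 (T↔A), site 19 (A↔C), site 24 (G↔T), site 25 (T↔C), site 26 (T↔C), site 27 (A↔T), site 29 (A↔G), site 30 (T↔A), site 31 (T↔A), site 34 (A↔G), site 35 (C↔G), site 42 (C↔T), site 43 (A↔C), site 45 (A↔T).
p = 18/45 = 0.400000.
d = −0.75 · ln(1 − (4/3)·0.400000) = −0.75 · ln(0.466667) = −0.75 · (-0.762139) = 0.5716.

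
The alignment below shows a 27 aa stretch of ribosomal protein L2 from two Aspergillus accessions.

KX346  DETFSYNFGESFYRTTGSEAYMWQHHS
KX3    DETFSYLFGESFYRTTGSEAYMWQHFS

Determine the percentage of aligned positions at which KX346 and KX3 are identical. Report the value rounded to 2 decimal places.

Differing sites — 7:N/L; 26:H/F.
25 of the 27 sites match, so the percent identity is 25/27 × 100 = 92.59%.

92.59%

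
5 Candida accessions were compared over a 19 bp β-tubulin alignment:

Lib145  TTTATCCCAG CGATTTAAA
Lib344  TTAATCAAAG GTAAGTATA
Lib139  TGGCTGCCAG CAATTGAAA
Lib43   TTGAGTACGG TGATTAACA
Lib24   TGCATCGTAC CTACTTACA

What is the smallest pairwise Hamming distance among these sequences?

Pairwise Hamming distances:
  Lib145 vs Lib344: 8
  Lib145 vs Lib139: 6
  Lib145 vs Lib43: 8
  Lib145 vs Lib24: 8
  Lib344 vs Lib139: 12
  Lib344 vs Lib43: 11
  Lib344 vs Lib24: 9
  Lib139 vs Lib43: 10
  Lib139 vs Lib24: 10
  Lib43 vs Lib24: 12
The smallest is 6, between Lib145 and Lib139.

6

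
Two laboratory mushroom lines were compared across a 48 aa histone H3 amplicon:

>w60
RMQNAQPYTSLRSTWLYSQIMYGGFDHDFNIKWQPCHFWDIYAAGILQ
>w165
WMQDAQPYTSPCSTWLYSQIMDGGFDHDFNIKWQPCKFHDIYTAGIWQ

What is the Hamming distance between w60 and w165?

Differing sites — 1:R/W; 4:N/D; 11:L/P; 12:R/C; 22:Y/D; 37:H/K; 39:W/H; 43:A/T; 47:L/W.
That gives 9 mismatches out of 48 aligned sites, so the Hamming distance is 9.

9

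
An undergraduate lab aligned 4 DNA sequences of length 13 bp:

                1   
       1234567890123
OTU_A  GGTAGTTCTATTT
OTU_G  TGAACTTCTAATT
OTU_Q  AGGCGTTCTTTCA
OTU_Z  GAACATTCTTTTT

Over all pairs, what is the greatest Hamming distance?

Pairwise Hamming distances:
  OTU_A vs OTU_G: 4
  OTU_A vs OTU_Q: 6
  OTU_A vs OTU_Z: 5
  OTU_G vs OTU_Q: 8
  OTU_G vs OTU_Z: 6
  OTU_Q vs OTU_Z: 6
The largest is 8, between OTU_G and OTU_Q.

8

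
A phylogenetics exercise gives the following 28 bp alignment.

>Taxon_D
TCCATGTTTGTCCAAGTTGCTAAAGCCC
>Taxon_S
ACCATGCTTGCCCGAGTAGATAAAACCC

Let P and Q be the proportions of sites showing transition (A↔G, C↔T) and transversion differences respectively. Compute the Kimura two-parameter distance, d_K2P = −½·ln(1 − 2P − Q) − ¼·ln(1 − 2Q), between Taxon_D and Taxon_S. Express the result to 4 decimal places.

Differing sites — 1:T/A (Tv); 7:T/C (Ti); 11:T/C (Ti); 14:A/G (Ti); 18:T/A (Tv); 20:C/A (Tv); 25:G/A (Ti).
Of the 7 differences, 4 transitions and 3 transversions over 28 sites: P = 4/28 = 0.142857, Q = 3/28 = 0.107143.
d = −0.5·ln(0.607143) − 0.25·ln(0.785714) = −0.5·(-0.498991) − 0.25·(-0.241162) = 0.3098.

0.3098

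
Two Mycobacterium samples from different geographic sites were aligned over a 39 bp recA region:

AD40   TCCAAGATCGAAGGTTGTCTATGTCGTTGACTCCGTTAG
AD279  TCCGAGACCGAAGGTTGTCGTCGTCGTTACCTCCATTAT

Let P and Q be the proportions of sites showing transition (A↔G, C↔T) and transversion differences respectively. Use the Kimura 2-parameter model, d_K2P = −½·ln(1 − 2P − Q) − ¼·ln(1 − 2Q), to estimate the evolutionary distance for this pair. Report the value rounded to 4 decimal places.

0.2797

Differing sites — 4:A/G (Ti); 8:T/C (Ti); 20:T/G (Tv); 21:A/T (Tv); 22:T/C (Ti); 29:G/A (Ti); 30:A/C (Tv); 35:G/A (Ti); 39:G/T (Tv).
Of the 9 differences, 5 transitions and 4 transversions over 39 sites: P = 5/39 = 0.128205, Q = 4/39 = 0.102564.
d = −0.5·ln(0.641026) − 0.25·ln(0.794872) = −0.5·(-0.444685) − 0.25·(-0.229574) = 0.2797.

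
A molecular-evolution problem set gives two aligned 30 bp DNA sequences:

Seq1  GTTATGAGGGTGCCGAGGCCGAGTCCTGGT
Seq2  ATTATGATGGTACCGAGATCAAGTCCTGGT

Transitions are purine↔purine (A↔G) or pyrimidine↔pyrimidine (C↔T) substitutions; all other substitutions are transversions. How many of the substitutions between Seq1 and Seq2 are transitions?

Mismatches occur at site 1 (G↔A, transition), site 8 (G↔T, transversion), site 12 (G↔A, transition), site 18 (G↔A, transition), site 19 (C↔T, transition), site 21 (G↔A, transition).
Of the 6 differences, 5 transitions and 1 transversion, so the answer is 5.

5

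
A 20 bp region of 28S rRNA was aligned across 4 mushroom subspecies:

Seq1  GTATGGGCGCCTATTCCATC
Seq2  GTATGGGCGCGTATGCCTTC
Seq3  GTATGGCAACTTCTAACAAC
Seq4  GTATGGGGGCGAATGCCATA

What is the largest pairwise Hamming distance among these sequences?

Pairwise Hamming distances:
  Seq1 vs Seq2: 3
  Seq1 vs Seq3: 8
  Seq1 vs Seq4: 5
  Seq2 vs Seq3: 9
  Seq2 vs Seq4: 4
  Seq3 vs Seq4: 10
The largest is 10, between Seq3 and Seq4.

10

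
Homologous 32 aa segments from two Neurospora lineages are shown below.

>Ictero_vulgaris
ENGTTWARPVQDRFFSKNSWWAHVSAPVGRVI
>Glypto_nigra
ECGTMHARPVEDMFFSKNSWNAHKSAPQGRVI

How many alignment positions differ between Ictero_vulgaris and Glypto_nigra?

Mismatches occur at site 2 (N→C), site 5 (T→M), site 6 (W→H), site 11 (Q→E), site 13 (R→M), site 21 (W→N), site 24 (V→K), site 28 (V→Q).
That gives 8 mismatches out of 32 aligned sites, so the Hamming distance is 8.

8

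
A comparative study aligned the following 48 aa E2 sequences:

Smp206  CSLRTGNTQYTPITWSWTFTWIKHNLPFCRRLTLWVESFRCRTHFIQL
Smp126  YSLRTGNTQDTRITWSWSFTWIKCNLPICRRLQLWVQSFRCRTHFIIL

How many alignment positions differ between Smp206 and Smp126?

The sequences differ at positions 1 (C/Y), 10 (Y/D), 12 (P/R), 18 (T/S), 24 (H/C), 28 (F/I), 33 (T/Q), 37 (E/Q), 47 (Q/I).
That gives 9 mismatches out of 48 aligned sites, so the Hamming distance is 9.

9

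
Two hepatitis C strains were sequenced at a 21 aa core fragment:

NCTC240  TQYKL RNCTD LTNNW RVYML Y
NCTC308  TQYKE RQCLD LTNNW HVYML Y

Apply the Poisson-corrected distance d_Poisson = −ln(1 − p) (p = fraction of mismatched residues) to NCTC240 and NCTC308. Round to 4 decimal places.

0.2113

The sequences differ at positions 5 (L/E), 7 (N/Q), 9 (T/L), 16 (R/H).
p = 4/21 = 0.190476.
d = −ln(1 − 0.190476) = −ln(0.809524) = 0.2113.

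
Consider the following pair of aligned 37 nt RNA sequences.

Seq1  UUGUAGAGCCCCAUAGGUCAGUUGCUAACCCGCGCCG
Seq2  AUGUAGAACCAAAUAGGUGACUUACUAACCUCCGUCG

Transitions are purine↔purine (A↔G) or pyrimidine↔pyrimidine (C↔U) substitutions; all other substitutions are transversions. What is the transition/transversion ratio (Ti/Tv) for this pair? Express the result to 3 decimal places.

0.667

Differing sites — 1:U/A (Tv); 8:G/A (Ti); 11:C/A (Tv); 12:C/A (Tv); 19:C/G (Tv); 21:G/C (Tv); 24:G/A (Ti); 31:C/U (Ti); 32:G/C (Tv); 35:C/U (Ti).
Of the 10 differences, 4 transitions and 6 transversions, so Ti/Tv = 4/6 = 0.667.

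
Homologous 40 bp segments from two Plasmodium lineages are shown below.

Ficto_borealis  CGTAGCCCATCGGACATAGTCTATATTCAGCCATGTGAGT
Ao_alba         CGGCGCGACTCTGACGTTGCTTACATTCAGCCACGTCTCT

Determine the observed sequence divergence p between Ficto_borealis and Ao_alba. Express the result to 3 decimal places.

Mismatches occur at site 3 (T↔G), site 4 (A↔C), site 7 (C↔G), site 8 (C↔A), site 9 (A↔C), site 12 (G↔T), site 16 (A↔G), site 18 (A↔T), site 20 (T↔C), site 21 (C↔T), site 24 (T↔C), site 34 (T↔C), site 37 (G↔C), site 38 (A↔T), site 39 (G↔C).
There are 15 differences over 40 sites, so p = 15/40 = 0.375.

0.375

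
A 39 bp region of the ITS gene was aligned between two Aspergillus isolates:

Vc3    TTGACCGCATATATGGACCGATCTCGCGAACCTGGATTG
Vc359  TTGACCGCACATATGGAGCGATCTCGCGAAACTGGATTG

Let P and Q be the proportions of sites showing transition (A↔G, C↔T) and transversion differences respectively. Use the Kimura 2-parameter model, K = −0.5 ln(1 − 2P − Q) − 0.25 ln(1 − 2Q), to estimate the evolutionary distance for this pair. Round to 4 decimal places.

Differing sites — 10:T/C (Ti); 18:C/G (Tv); 31:C/A (Tv).
Of the 3 differences, 1 transition and 2 transversions over 39 sites: P = 1/39 = 0.025641, Q = 2/39 = 0.051282.
d = −0.5·ln(0.897436) − 0.25·ln(0.897436) = −0.5·(-0.108213) − 0.25·(-0.108213) = 0.0812.

0.0812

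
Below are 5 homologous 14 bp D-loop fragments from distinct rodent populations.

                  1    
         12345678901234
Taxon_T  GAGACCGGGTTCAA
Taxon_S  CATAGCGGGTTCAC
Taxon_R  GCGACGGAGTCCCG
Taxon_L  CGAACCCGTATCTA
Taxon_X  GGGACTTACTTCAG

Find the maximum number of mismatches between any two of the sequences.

Pairwise Hamming distances:
  Taxon_T vs Taxon_S: 4
  Taxon_T vs Taxon_R: 6
  Taxon_T vs Taxon_L: 7
  Taxon_T vs Taxon_X: 6
  Taxon_S vs Taxon_R: 9
  Taxon_S vs Taxon_L: 8
  Taxon_S vs Taxon_X: 9
  Taxon_R vs Taxon_L: 11
  Taxon_R vs Taxon_X: 6
  Taxon_L vs Taxon_X: 9
The largest is 11, between Taxon_R and Taxon_L.

11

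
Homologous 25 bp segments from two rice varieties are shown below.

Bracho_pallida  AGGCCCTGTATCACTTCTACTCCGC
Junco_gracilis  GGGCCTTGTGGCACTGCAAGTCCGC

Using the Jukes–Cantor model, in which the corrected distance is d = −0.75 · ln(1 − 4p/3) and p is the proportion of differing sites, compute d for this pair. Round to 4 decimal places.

Mismatches occur at site 1 (A→G), site 6 (C→T), site 10 (A→G), site 11 (T→G), site 16 (T→G), site 18 (T→A), site 20 (C→G).
p = 7/25 = 0.280000.
d = −0.75 · ln(1 − (4/3)·0.280000) = −0.75 · ln(0.626667) = −0.75 · (-0.467340) = 0.3505.

0.3505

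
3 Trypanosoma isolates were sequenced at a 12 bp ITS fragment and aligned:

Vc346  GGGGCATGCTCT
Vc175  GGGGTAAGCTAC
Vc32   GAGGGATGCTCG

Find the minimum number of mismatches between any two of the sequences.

3

Pairwise Hamming distances:
  Vc346 vs Vc175: 4
  Vc346 vs Vc32: 3
  Vc175 vs Vc32: 5
The smallest is 3, between Vc346 and Vc32.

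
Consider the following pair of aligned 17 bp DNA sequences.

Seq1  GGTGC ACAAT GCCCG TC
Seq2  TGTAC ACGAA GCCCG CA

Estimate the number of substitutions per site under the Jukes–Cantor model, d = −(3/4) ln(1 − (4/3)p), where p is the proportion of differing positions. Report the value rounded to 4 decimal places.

0.4770

Mismatches occur at site 1 (G↔T), site 4 (G↔A), site 8 (A↔G), site 10 (T↔A), site 16 (T↔C), site 17 (C↔A).
p = 6/17 = 0.352941.
d = −0.75 · ln(1 − (4/3)·0.352941) = −0.75 · ln(0.529412) = −0.75 · (-0.635988) = 0.4770.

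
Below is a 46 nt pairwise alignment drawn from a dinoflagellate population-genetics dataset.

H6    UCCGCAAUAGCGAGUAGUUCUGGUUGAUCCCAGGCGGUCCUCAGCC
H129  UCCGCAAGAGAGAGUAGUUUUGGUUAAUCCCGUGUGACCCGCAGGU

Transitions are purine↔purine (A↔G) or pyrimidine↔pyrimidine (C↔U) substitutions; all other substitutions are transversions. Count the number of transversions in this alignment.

5

The sequences differ at positions 8 (U/G, transversion), 11 (C/A, transversion), 20 (C/U, transition), 26 (G/A, transition), 32 (A/G, transition), 33 (G/U, transversion), 35 (C/U, transition), 37 (G/A, transition), 38 (U/C, transition), 41 (U/G, transversion), 45 (C/G, transversion), 46 (C/U, transition).
Of the 12 differences, 7 transitions and 5 transversions, so the answer is 5.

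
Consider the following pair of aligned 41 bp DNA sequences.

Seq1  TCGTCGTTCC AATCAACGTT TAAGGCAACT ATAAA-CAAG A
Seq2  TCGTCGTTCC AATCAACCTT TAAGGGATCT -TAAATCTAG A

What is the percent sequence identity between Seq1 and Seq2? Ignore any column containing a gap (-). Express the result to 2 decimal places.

89.74%

Excluding the 2 gap columns leaves 39 comparable sites.
The sequences differ at positions 18 (G/C), 26 (C/G), 28 (A/T), 38 (A/T).
35 of the 39 comparable sites match, so the percent identity is 35/39 × 100 = 89.74%.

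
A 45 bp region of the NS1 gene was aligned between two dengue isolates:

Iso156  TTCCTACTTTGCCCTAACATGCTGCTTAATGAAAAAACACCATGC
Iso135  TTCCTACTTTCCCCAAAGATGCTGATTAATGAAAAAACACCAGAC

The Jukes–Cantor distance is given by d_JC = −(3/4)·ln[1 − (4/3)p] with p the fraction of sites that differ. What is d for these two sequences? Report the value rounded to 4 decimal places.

Mismatches occur at site 11 (G/C), site 15 (T/A), site 18 (C/G), site 25 (C/A), site 43 (T/G), site 44 (G/A).
p = 6/45 = 0.133333.
d = −0.75 · ln(1 − (4/3)·0.133333) = −0.75 · ln(0.822223) = −0.75 · (-0.195744) = 0.1468.

0.1468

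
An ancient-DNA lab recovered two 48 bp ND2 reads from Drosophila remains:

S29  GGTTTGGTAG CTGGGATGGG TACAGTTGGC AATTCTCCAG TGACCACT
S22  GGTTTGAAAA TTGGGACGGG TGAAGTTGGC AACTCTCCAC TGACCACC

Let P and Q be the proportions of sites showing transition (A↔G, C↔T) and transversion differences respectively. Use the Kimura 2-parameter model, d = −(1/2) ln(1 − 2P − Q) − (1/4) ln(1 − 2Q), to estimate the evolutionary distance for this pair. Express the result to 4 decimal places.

0.2520

The sequences differ at positions 7 (G/A, transition), 8 (T/A, transversion), 10 (G/A, transition), 11 (C/T, transition), 17 (T/C, transition), 22 (A/G, transition), 23 (C/A, transversion), 33 (T/C, transition), 40 (G/C, transversion), 48 (T/C, transition).
Of the 10 differences, 7 transitions and 3 transversions over 48 sites: P = 7/48 = 0.145833, Q = 3/48 = 0.062500.
d = −0.5·ln(0.645834) − 0.25·ln(0.875000) = −0.5·(-0.437213) − 0.25·(-0.133531) = 0.2520.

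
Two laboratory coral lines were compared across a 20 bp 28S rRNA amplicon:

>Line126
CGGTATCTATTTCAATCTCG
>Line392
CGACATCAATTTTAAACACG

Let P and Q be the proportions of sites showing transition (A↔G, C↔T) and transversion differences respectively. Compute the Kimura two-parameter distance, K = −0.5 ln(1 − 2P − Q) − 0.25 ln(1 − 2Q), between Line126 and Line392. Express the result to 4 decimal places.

0.3881

Mismatches occur at site 3 (G→A, transition), site 4 (T→C, transition), site 8 (T→A, transversion), site 13 (C→T, transition), site 16 (T→A, transversion), site 18 (T→A, transversion).
Of the 6 differences, 3 transitions and 3 transversions over 20 sites: P = 3/20 = 0.150000, Q = 3/20 = 0.150000.
d = −0.5·ln(0.550000) − 0.25·ln(0.700000) = −0.5·(-0.597837) − 0.25·(-0.356675) = 0.3881.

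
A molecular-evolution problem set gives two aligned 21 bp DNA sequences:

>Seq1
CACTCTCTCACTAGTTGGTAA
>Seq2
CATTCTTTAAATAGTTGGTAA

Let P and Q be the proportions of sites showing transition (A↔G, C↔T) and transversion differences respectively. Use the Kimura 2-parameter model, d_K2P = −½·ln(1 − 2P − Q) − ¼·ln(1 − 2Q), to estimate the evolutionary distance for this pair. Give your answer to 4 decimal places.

0.2211

Differing sites — 3:C/T (Ti); 7:C/T (Ti); 9:C/A (Tv); 11:C/A (Tv).
Of the 4 differences, 2 transitions and 2 transversions over 21 sites: P = 2/21 = 0.095238, Q = 2/21 = 0.095238.
d = −0.5·ln(0.714286) − 0.25·ln(0.809524) = −0.5·(-0.336472) − 0.25·(-0.211309) = 0.2211.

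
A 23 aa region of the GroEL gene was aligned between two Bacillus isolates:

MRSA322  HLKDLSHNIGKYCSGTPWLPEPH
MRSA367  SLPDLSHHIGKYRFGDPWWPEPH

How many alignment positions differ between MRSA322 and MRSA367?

7

Mismatches occur at site 1 (H/S), site 3 (K/P), site 8 (N/H), site 13 (C/R), site 14 (S/F), site 16 (T/D), site 19 (L/W).
That gives 7 mismatches out of 23 aligned sites, so the Hamming distance is 7.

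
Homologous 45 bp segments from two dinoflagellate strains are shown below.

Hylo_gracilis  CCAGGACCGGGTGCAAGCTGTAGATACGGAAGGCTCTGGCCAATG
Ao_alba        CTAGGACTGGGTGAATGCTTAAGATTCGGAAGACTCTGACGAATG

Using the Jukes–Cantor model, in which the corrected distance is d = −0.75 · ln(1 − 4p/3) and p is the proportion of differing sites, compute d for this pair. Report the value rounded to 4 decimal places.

0.2635

Mismatches occur at site 2 (C→T), site 8 (C→T), site 14 (C→A), site 16 (A→T), site 20 (G→T), site 21 (T→A), site 26 (A→T), site 33 (G→A), site 39 (G→A), site 41 (C→G).
p = 10/45 = 0.222222.
d = −0.75 · ln(1 − (4/3)·0.222222) = −0.75 · ln(0.703704) = −0.75 · (-0.351397) = 0.2635.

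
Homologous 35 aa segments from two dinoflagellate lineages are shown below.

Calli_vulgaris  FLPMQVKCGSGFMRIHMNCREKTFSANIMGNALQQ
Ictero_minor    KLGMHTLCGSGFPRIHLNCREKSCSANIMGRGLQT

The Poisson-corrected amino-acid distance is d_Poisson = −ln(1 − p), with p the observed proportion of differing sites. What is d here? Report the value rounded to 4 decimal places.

Mismatches occur at site 1 (F/K), site 3 (P/G), site 5 (Q/H), site 6 (V/T), site 7 (K/L), site 13 (M/P), site 17 (M/L), site 23 (T/S), site 24 (F/C), site 31 (N/R), site 32 (A/G), site 35 (Q/T).
p = 12/35 = 0.342857.
d = −ln(1 − 0.342857) = −ln(0.657143) = 0.4199.

0.4199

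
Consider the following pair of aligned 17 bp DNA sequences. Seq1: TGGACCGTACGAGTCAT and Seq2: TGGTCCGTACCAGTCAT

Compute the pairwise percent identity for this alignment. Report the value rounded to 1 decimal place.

Mismatches occur at site 4 (A↔T), site 11 (G↔C).
15 of the 17 sites match, so the percent identity is 15/17 × 100 = 88.2%.

88.2%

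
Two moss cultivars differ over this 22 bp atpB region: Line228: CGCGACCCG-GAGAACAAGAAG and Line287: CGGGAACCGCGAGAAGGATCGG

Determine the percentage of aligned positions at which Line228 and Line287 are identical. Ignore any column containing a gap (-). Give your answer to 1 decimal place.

66.7%

Excluding the 1 gap column leaves 21 comparable sites.
Mismatches occur at site 3 (C↔G), site 6 (C↔A), site 16 (C↔G), site 17 (A↔G), site 19 (G↔T), site 20 (A↔C), site 21 (A↔G).
14 of the 21 comparable sites match, so the percent identity is 14/21 × 100 = 66.7%.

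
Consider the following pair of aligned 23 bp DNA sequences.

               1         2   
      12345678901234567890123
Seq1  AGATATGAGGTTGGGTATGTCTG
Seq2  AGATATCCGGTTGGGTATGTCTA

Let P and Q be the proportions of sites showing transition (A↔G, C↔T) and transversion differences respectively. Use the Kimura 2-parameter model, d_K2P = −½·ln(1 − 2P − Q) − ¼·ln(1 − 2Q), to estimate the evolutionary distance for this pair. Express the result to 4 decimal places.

0.1433

The sequences differ at positions 7 (G/C, transversion), 8 (A/C, transversion), 23 (G/A, transition).
Of the 3 differences, 1 transition and 2 transversions over 23 sites: P = 1/23 = 0.043478, Q = 2/23 = 0.086957.
d = −0.5·ln(0.826087) − 0.25·ln(0.826086) = −0.5·(-0.191055) − 0.25·(-0.191056) = 0.1433.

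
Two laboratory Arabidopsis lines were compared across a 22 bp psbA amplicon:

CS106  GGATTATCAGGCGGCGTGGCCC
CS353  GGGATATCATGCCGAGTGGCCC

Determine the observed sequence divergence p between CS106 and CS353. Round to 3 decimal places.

0.227

Mismatches occur at site 3 (A/G), site 4 (T/A), site 10 (G/T), site 13 (G/C), site 15 (C/A).
There are 5 differences over 22 sites, so p = 5/22 = 0.227.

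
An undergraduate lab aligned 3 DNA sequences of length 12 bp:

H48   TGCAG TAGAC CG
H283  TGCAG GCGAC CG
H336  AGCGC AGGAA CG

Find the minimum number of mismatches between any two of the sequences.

Pairwise Hamming distances:
  H48 vs H283: 2
  H48 vs H336: 6
  H283 vs H336: 6
The smallest is 2, between H48 and H283.

2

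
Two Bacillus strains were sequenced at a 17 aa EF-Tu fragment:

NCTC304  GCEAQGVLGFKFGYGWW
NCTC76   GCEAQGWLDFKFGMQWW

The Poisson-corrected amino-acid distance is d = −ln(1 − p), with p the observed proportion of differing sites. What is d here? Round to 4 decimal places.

0.2683

Mismatches occur at site 7 (V→W), site 9 (G→D), site 14 (Y→M), site 15 (G→Q).
p = 4/17 = 0.235294.
d = −ln(1 − 0.235294) = −ln(0.764706) = 0.2683.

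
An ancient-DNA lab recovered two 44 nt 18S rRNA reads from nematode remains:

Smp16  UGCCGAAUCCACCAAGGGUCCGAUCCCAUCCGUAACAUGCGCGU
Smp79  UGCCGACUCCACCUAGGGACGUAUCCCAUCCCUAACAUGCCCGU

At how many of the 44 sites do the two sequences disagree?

Differing sites — 7:A/C; 14:A/U; 19:U/A; 21:C/G; 22:G/U; 32:G/C; 41:G/C.
That gives 7 mismatches out of 44 aligned sites, so the Hamming distance is 7.

7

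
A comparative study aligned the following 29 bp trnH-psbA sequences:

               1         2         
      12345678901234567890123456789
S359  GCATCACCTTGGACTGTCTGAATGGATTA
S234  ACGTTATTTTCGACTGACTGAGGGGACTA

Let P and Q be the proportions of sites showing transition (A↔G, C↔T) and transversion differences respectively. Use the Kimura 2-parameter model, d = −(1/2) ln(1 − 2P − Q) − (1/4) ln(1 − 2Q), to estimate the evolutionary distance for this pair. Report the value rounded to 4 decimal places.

0.4991

Differing sites — 1:G/A (Ti); 3:A/G (Ti); 5:C/T (Ti); 7:C/T (Ti); 8:C/T (Ti); 11:G/C (Tv); 17:T/A (Tv); 22:A/G (Ti); 23:T/G (Tv); 27:T/C (Ti).
Of the 10 differences, 7 transitions and 3 transversions over 29 sites: P = 7/29 = 0.241379, Q = 3/29 = 0.103448.
d = −0.5·ln(0.413794) − 0.25·ln(0.793104) = −0.5·(-0.882387) − 0.25·(-0.231801) = 0.4991.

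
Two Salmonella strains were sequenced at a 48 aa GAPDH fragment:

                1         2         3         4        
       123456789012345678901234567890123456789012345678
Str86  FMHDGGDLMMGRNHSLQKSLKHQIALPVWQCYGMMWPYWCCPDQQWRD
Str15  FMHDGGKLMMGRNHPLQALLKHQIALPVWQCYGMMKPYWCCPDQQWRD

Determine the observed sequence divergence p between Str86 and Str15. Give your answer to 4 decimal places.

0.1042

Mismatches occur at site 7 (D→K), site 15 (S→P), site 18 (K→A), site 19 (S→L), site 36 (W→K).
There are 5 differences over 48 sites, so p = 5/48 = 0.1042.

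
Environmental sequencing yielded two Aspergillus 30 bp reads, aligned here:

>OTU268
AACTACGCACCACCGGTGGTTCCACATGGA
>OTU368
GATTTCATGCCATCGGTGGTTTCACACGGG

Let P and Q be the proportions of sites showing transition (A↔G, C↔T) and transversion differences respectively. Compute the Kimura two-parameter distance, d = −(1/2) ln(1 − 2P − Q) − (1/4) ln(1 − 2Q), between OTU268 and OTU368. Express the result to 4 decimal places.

The sequences differ at positions 1 (A/G, transition), 3 (C/T, transition), 5 (A/T, transversion), 7 (G/A, transition), 8 (C/T, transition), 9 (A/G, transition), 13 (C/T, transition), 22 (C/T, transition), 27 (T/C, transition), 30 (A/G, transition).
Of the 10 differences, 9 transitions and 1 transversion over 30 sites: P = 9/30 = 0.300000, Q = 1/30 = 0.033333.
d = −0.5·ln(0.366667) − 0.25·ln(0.933334) = −0.5·(-1.003301) − 0.25·(-0.068992) = 0.5189.

0.5189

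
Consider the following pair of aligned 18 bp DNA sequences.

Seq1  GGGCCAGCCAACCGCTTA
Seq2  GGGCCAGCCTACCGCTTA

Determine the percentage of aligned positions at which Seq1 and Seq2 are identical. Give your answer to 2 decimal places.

Differing sites — 10:A/T.
17 of the 18 sites match, so the percent identity is 17/18 × 100 = 94.44%.

94.44%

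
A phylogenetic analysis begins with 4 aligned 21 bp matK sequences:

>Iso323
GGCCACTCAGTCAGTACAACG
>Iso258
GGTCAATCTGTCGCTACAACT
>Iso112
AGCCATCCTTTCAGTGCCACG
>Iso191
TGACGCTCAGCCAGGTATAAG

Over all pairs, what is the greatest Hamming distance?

Pairwise Hamming distances:
  Iso323 vs Iso258: 6
  Iso323 vs Iso112: 7
  Iso323 vs Iso191: 9
  Iso258 vs Iso112: 10
  Iso258 vs Iso191: 14
  Iso112 vs Iso191: 13
The largest is 14, between Iso258 and Iso191.

14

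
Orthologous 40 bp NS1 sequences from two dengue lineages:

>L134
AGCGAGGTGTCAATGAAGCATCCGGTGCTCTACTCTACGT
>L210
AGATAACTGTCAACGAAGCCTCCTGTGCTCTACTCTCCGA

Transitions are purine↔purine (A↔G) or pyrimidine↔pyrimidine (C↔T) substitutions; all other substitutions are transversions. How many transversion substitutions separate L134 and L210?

Differing sites — 3:C/A (Tv); 4:G/T (Tv); 6:G/A (Ti); 7:G/C (Tv); 14:T/C (Ti); 20:A/C (Tv); 24:G/T (Tv); 37:A/C (Tv); 40:T/A (Tv).
Of the 9 differences, 2 transitions and 7 transversions, so the answer is 7.

7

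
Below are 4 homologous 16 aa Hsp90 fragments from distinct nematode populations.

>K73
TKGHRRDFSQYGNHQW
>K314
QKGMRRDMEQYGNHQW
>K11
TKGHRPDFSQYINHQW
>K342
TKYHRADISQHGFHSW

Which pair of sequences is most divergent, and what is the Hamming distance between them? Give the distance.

Pairwise Hamming distances:
  K73 vs K314: 4
  K73 vs K11: 2
  K73 vs K342: 6
  K314 vs K11: 6
  K314 vs K342: 9
  K11 vs K342: 7
The largest is 9, between K314 and K342.

9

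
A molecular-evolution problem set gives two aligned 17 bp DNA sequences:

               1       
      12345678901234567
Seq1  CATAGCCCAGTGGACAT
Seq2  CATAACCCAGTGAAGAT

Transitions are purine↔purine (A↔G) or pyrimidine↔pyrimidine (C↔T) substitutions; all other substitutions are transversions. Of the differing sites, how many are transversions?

1

The sequences differ at positions 5 (G/A, transition), 13 (G/A, transition), 15 (C/G, transversion).
Of the 3 differences, 2 transitions and 1 transversion, so the answer is 1.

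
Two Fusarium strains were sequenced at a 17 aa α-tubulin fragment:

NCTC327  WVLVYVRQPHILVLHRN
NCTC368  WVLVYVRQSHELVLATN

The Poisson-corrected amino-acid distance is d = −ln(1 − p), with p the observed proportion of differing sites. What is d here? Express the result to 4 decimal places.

Mismatches occur at site 9 (P↔S), site 11 (I↔E), site 15 (H↔A), site 16 (R↔T).
p = 4/17 = 0.235294.
d = −ln(1 − 0.235294) = −ln(0.764706) = 0.2683.

0.2683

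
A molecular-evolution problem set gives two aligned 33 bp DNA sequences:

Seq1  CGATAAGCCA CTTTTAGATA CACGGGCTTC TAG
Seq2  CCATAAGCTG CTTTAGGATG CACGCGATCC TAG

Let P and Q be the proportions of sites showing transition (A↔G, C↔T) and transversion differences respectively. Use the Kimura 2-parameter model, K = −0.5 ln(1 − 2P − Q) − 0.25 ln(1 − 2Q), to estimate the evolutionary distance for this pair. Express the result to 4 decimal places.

Mismatches occur at site 2 (G→C, transversion), site 9 (C→T, transition), site 10 (A→G, transition), site 15 (T→A, transversion), site 16 (A→G, transition), site 20 (A→G, transition), site 25 (G→C, transversion), site 27 (C→A, transversion), site 29 (T→C, transition).
Of the 9 differences, 5 transitions and 4 transversions over 33 sites: P = 5/33 = 0.151515, Q = 4/33 = 0.121212.
d = −0.5·ln(0.575758) − 0.25·ln(0.757576) = −0.5·(-0.552068) − 0.25·(-0.277631) = 0.3454.

0.3454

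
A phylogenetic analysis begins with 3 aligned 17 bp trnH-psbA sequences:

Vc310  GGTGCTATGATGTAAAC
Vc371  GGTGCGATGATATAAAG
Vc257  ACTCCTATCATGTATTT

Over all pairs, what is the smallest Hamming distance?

Pairwise Hamming distances:
  Vc310 vs Vc371: 3
  Vc310 vs Vc257: 7
  Vc371 vs Vc257: 9
The smallest is 3, between Vc310 and Vc371.

3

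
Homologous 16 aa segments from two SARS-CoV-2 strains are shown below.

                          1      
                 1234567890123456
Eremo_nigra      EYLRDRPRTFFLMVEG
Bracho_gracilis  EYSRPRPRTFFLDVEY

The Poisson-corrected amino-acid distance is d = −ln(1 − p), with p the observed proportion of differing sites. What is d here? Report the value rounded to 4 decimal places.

Differing sites — 3:L/S; 5:D/P; 13:M/D; 16:G/Y.
p = 4/16 = 0.250000.
d = −ln(1 − 0.250000) = −ln(0.750000) = 0.2877.

0.2877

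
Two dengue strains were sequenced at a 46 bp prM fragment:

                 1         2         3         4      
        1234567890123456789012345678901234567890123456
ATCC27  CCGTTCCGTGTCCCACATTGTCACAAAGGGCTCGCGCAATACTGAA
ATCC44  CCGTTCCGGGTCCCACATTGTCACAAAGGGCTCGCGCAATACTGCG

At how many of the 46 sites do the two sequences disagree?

Mismatches occur at site 9 (T/G), site 45 (A/C), site 46 (A/G).
That gives 3 mismatches out of 46 aligned sites, so the Hamming distance is 3.

3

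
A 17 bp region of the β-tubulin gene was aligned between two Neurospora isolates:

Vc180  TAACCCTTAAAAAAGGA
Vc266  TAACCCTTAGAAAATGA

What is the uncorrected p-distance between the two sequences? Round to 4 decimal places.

The sequences differ at positions 10 (A/G), 15 (G/T).
There are 2 differences over 17 sites, so p = 2/17 = 0.1176.

0.1176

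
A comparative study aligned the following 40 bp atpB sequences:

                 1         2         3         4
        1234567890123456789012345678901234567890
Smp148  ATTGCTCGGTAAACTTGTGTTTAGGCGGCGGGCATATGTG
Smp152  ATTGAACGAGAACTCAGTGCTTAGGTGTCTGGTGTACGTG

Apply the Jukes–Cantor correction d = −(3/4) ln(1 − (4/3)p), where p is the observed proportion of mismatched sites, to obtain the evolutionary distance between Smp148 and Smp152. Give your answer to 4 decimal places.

0.5199

The sequences differ at positions 5 (C/A), 6 (T/A), 9 (G/A), 10 (T/G), 13 (A/C), 14 (C/T), 15 (T/C), 16 (T/A), 20 (T/C), 26 (C/T), 28 (G/T), 30 (G/T), 33 (C/T), 34 (A/G), 37 (T/C).
p = 15/40 = 0.375000.
d = −0.75 · ln(1 − (4/3)·0.375000) = −0.75 · ln(0.500000) = −0.75 · (-0.693147) = 0.5199.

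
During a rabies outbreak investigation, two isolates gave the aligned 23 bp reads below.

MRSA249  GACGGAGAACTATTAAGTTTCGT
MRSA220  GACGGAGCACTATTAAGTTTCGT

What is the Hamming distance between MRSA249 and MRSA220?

Differing sites — 8:A/C.
That gives 1 mismatch out of 23 aligned sites, so the Hamming distance is 1.

1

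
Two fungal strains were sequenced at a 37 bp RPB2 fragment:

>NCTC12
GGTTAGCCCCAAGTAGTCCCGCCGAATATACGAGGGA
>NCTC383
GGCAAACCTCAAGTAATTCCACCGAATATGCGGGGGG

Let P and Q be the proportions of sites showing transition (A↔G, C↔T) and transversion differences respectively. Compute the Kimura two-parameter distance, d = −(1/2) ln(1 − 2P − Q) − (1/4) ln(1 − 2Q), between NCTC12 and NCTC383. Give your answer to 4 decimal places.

0.3742

Differing sites — 3:T/C (Ti); 4:T/A (Tv); 6:G/A (Ti); 9:C/T (Ti); 16:G/A (Ti); 18:C/T (Ti); 21:G/A (Ti); 30:A/G (Ti); 33:A/G (Ti); 37:A/G (Ti).
Of the 10 differences, 9 transitions and 1 transversion over 37 sites: P = 9/37 = 0.243243, Q = 1/37 = 0.027027.
d = −0.5·ln(0.486487) − 0.25·ln(0.945946) = −0.5·(-0.720545) − 0.25·(-0.055570) = 0.3742.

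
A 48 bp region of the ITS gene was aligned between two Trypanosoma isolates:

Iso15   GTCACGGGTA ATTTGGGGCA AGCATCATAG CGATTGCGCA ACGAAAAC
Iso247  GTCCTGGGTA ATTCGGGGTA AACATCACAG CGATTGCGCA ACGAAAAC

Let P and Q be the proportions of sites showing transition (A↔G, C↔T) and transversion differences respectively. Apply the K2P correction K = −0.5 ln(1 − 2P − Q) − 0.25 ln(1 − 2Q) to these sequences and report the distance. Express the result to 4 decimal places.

The sequences differ at positions 4 (A/C, transversion), 5 (C/T, transition), 14 (T/C, transition), 19 (C/T, transition), 22 (G/A, transition), 28 (T/C, transition).
Of the 6 differences, 5 transitions and 1 transversion over 48 sites: P = 5/48 = 0.104167, Q = 1/48 = 0.020833.
d = −0.5·ln(0.770833) − 0.25·ln(0.958334) = −0.5·(-0.260284) − 0.25·(-0.042559) = 0.1408.

0.1408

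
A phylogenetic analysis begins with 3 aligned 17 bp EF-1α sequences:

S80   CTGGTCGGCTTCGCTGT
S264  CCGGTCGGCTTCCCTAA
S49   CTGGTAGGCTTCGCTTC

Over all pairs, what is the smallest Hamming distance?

3

Pairwise Hamming distances:
  S80 vs S264: 4
  S80 vs S49: 3
  S264 vs S49: 5
The smallest is 3, between S80 and S49.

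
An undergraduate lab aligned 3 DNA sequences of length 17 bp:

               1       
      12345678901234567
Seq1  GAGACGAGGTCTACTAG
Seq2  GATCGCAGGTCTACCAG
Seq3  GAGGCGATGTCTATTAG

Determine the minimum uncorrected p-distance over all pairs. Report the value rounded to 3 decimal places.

Pairwise Hamming distances:
  Seq1 vs Seq2: 5
  Seq1 vs Seq3: 3
  Seq2 vs Seq3: 7
The smallest is 3 mismatches, between Seq1 and Seq3; p = 3/17 = 0.176.

0.176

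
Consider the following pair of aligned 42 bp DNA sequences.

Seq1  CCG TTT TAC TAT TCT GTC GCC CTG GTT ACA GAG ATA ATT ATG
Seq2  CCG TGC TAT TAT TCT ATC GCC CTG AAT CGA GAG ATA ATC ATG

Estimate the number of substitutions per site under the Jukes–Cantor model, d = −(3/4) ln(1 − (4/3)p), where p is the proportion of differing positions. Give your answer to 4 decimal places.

Mismatches occur at site 5 (T→G), site 6 (T→C), site 9 (C→T), site 16 (G→A), site 25 (G→A), site 26 (T→A), site 28 (A→C), site 29 (C→G), site 39 (T→C).
p = 9/42 = 0.214286.
d = −0.75 · ln(1 − (4/3)·0.214286) = −0.75 · ln(0.714285) = −0.75 · (-0.336473) = 0.2524.

0.2524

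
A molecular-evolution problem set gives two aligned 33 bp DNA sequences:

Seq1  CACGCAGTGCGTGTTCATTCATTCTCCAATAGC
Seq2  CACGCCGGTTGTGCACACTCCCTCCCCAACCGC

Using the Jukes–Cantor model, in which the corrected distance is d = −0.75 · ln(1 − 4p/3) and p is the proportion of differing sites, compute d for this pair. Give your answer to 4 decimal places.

Mismatches occur at site 6 (A→C), site 8 (T→G), site 9 (G→T), site 10 (C→T), site 14 (T→C), site 15 (T→A), site 18 (T→C), site 21 (A→C), site 22 (T→C), site 25 (T→C), site 30 (T→C), site 31 (A→C).
p = 12/33 = 0.363636.
d = −0.75 · ln(1 − (4/3)·0.363636) = −0.75 · ln(0.515152) = −0.75 · (-0.663293) = 0.4975.

0.4975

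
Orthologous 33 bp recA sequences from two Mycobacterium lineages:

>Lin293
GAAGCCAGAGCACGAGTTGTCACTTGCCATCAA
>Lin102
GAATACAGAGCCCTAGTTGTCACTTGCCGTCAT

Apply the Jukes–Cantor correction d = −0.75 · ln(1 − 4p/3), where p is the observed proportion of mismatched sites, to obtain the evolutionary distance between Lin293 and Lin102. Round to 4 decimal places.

Mismatches occur at site 4 (G↔T), site 5 (C↔A), site 12 (A↔C), site 14 (G↔T), site 29 (A↔G), site 33 (A↔T).
p = 6/33 = 0.181818.
d = −0.75 · ln(1 − (4/3)·0.181818) = −0.75 · ln(0.757576) = −0.75 · (-0.277631) = 0.2082.

0.2082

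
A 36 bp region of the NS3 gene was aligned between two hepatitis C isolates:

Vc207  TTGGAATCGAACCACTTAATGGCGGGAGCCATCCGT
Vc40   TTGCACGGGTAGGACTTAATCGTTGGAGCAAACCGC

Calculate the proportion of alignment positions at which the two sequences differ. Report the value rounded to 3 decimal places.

Mismatches occur at site 4 (G/C), site 6 (A/C), site 7 (T/G), site 8 (C/G), site 10 (A/T), site 12 (C/G), site 13 (C/G), site 21 (G/C), site 23 (C/T), site 24 (G/T), site 30 (C/A), site 32 (T/A), site 36 (T/C).
There are 13 differences over 36 sites, so p = 13/36 = 0.361.

0.361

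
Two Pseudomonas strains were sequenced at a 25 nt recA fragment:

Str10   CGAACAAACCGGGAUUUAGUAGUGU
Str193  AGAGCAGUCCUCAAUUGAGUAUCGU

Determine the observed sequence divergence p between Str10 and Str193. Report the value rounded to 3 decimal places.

0.400

Mismatches occur at site 1 (C/A), site 4 (A/G), site 7 (A/G), site 8 (A/U), site 11 (G/U), site 12 (G/C), site 13 (G/A), site 17 (U/G), site 22 (G/U), site 23 (U/C).
There are 10 differences over 25 sites, so p = 10/25 = 0.400.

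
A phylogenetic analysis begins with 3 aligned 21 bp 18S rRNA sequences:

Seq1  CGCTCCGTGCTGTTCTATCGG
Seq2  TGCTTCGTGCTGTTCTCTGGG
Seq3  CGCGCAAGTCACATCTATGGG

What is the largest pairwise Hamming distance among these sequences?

Pairwise Hamming distances:
  Seq1 vs Seq2: 4
  Seq1 vs Seq3: 9
  Seq2 vs Seq3: 11
The largest is 11, between Seq2 and Seq3.

11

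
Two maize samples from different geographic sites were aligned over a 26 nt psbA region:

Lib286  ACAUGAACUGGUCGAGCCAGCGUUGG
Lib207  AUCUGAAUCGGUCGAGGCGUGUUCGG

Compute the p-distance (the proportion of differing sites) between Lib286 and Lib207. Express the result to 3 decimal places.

0.385

The sequences differ at positions 2 (C/U), 3 (A/C), 8 (C/U), 9 (U/C), 17 (C/G), 19 (A/G), 20 (G/U), 21 (C/G), 22 (G/U), 24 (U/C).
There are 10 differences over 26 sites, so p = 10/26 = 0.385.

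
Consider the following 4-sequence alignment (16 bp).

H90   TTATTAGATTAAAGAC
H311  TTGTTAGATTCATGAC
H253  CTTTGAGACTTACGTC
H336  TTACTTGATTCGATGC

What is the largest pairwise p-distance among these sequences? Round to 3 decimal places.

Pairwise Hamming distances:
  H90 vs H311: 3
  H90 vs H253: 7
  H90 vs H336: 6
  H311 vs H253: 7
  H311 vs H336: 7
  H253 vs H336: 11
The largest is 11 mismatches, between H253 and H336; p = 11/16 = 0.688.

0.688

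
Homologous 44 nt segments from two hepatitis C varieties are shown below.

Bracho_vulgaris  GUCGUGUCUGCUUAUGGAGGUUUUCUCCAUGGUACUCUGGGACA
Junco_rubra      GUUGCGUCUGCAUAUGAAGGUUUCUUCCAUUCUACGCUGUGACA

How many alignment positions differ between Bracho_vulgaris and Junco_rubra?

10

Mismatches occur at site 3 (C/U), site 5 (U/C), site 12 (U/A), site 17 (G/A), site 24 (U/C), site 25 (C/U), site 31 (G/U), site 32 (G/C), site 36 (U/G), site 40 (G/U).
That gives 10 mismatches out of 44 aligned sites, so the Hamming distance is 10.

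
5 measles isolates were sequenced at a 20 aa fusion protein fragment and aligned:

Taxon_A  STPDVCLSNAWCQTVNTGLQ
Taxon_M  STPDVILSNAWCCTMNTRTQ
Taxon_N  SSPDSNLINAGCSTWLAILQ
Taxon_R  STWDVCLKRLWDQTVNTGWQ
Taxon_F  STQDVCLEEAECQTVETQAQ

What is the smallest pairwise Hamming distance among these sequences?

Pairwise Hamming distances:
  Taxon_A vs Taxon_M: 5
  Taxon_A vs Taxon_N: 10
  Taxon_A vs Taxon_R: 6
  Taxon_A vs Taxon_F: 7
  Taxon_M vs Taxon_N: 11
  Taxon_M vs Taxon_R: 10
  Taxon_M vs Taxon_F: 10
  Taxon_N vs Taxon_R: 15
  Taxon_N vs Taxon_F: 13
  Taxon_R vs Taxon_F: 9
The smallest is 5, between Taxon_A and Taxon_M.

5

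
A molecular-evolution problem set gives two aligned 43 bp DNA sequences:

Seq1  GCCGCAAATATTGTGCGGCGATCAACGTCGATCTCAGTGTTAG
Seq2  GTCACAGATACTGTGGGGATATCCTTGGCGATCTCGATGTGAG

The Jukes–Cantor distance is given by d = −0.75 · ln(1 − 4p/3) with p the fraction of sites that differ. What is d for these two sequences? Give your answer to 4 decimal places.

The sequences differ at positions 2 (C/T), 4 (G/A), 7 (A/G), 11 (T/C), 16 (C/G), 19 (C/A), 20 (G/T), 24 (A/C), 25 (A/T), 26 (C/T), 28 (T/G), 36 (A/G), 37 (G/A), 41 (T/G).
p = 14/43 = 0.325581.
d = −0.75 · ln(1 − (4/3)·0.325581) = −0.75 · ln(0.565892) = −0.75 · (-0.569352) = 0.4270.

0.4270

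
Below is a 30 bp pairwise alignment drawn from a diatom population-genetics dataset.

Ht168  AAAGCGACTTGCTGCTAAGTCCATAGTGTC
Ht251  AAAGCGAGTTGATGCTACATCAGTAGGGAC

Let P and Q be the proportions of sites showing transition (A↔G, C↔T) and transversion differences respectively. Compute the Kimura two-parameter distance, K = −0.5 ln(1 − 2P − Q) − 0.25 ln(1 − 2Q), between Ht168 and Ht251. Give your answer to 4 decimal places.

0.3304

The sequences differ at positions 8 (C/G, transversion), 12 (C/A, transversion), 18 (A/C, transversion), 19 (G/A, transition), 22 (C/A, transversion), 23 (A/G, transition), 27 (T/G, transversion), 29 (T/A, transversion).
Of the 8 differences, 2 transitions and 6 transversions over 30 sites: P = 2/30 = 0.066667, Q = 6/30 = 0.200000.
d = −0.5·ln(0.666666) − 0.25·ln(0.600000) = −0.5·(-0.405466) − 0.25·(-0.510826) = 0.3304.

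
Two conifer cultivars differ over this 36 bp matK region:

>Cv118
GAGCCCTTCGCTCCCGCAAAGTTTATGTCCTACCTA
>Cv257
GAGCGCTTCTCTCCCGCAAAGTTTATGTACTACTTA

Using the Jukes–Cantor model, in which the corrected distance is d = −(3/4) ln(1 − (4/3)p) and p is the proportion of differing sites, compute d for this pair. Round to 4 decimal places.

The sequences differ at positions 5 (C/G), 10 (G/T), 29 (C/A), 34 (C/T).
p = 4/36 = 0.111111.
d = −0.75 · ln(1 − (4/3)·0.111111) = −0.75 · ln(0.851852) = −0.75 · (-0.160342) = 0.1203.

0.1203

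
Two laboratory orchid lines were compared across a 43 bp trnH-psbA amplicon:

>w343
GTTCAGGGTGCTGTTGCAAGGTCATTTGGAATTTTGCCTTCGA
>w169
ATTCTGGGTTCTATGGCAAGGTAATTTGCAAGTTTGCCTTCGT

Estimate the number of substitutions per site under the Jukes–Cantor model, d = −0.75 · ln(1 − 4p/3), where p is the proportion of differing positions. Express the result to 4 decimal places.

Differing sites — 1:G/A; 5:A/T; 10:G/T; 13:G/A; 15:T/G; 23:C/A; 29:G/C; 32:T/G; 43:A/T.
p = 9/43 = 0.209302.
d = −0.75 · ln(1 − (4/3)·0.209302) = −0.75 · ln(0.720931) = −0.75 · (-0.327212) = 0.2454.

0.2454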